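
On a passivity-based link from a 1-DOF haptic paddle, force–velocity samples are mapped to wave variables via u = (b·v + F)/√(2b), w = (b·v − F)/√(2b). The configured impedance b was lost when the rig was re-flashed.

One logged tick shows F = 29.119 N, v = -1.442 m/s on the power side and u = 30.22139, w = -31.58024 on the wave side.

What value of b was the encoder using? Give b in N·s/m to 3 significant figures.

u + w = -1.3589;  u + w = √(2b)·v, so √(2b) = -1.3589/(-1.442) = 0.9423.
b = (√(2b))²/2 = 0.8880/2 = 0.4440.
(Check via u − w = 2F/√(2b): u − w = 61.8016, 2F/√(2b) = 61.8017.)

b = 0.444 N·s/m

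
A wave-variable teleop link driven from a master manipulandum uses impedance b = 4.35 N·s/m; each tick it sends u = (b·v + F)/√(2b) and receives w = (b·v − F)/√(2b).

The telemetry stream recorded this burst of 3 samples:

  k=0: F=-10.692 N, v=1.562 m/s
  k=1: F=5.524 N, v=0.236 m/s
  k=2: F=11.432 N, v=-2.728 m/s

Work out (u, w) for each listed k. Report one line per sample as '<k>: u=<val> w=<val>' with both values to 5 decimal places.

0: u=-1.32131 w=5.92855
1: u=2.22086 w=-1.52476
2: u=-0.14741 w=-7.89903

k=0: b·v=4.35×1.562=6.79470; √(2b)=2.94958; u=(6.79470+(-10.692))/2.94958=-1.32131, w=(6.79470−(-10.692))/2.94958=5.92855
k=1: b·v=4.35×0.236=1.02660; √(2b)=2.94958; u=(1.02660+5.524)/2.94958=2.22086, w=(1.02660−5.524)/2.94958=-1.52476
k=2: b·v=4.35×(-2.728)=-11.86680; √(2b)=2.94958; u=(-11.86680+11.432)/2.94958=-0.14741, w=(-11.86680−11.432)/2.94958=-7.89903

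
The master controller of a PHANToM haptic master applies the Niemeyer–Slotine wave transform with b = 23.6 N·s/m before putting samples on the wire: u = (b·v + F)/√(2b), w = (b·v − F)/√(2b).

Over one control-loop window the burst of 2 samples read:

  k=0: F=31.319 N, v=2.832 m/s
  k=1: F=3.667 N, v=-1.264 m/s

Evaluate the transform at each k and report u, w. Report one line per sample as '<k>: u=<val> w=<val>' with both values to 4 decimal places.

0: u=14.2869 w=5.1696
1: u=-3.8082 w=-4.8757

k=0: b·v=23.6×2.832=66.8352; √(2b)=6.8702; u=(66.8352+31.319)/6.8702=14.2869, w=(66.8352−31.319)/6.8702=5.1696
k=1: b·v=23.6×(-1.264)=-29.8304; √(2b)=6.8702; u=(-29.8304+3.667)/6.8702=-3.8082, w=(-29.8304−3.667)/6.8702=-4.8757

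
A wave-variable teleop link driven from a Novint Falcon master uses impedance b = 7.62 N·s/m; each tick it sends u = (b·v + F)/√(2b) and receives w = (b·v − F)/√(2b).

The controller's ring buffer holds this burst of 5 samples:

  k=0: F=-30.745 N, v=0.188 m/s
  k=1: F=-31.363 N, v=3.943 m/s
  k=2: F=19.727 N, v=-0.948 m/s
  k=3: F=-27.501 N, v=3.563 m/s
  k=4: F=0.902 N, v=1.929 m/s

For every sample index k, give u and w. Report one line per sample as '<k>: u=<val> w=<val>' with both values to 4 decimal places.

0: u=-7.5086 w=8.2425
1: u=-0.3374 w=15.7303
2: u=3.2028 w=-6.9036
3: u=-0.0899 w=13.9993
4: u=3.9963 w=3.5342

k=0: b·v=7.62×0.188=1.4326; √(2b)=3.9038; u=(1.4326+(-30.745))/3.9038=-7.5086, w=(1.4326−(-30.745))/3.9038=8.2425
k=1: b·v=7.62×3.943=30.0457; √(2b)=3.9038; u=(30.0457+(-31.363))/3.9038=-0.3374, w=(30.0457−(-31.363))/3.9038=15.7303
k=2: b·v=7.62×(-0.948)=-7.2238; √(2b)=3.9038; u=(-7.2238+19.727)/3.9038=3.2028, w=(-7.2238−19.727)/3.9038=-6.9036
k=3: b·v=7.62×3.563=27.1501; √(2b)=3.9038; u=(27.1501+(-27.501))/3.9038=-0.0899, w=(27.1501−(-27.501))/3.9038=13.9993
k=4: b·v=7.62×1.929=14.6990; √(2b)=3.9038; u=(14.6990+0.902)/3.9038=3.9963, w=(14.6990−0.902)/3.9038=3.5342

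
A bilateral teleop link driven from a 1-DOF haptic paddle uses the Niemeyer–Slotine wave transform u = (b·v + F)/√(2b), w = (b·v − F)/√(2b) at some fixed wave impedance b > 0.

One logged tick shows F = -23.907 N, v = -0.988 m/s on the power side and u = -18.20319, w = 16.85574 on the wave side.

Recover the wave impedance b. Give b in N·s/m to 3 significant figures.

u + w = -1.34745;  u + w = √(2b)·v, so √(2b) = -1.34745/(-0.988) = 1.36382.
b = (√(2b))²/2 = 1.85999/2 = 0.93000.
(Check via u − w = 2F/√(2b): u − w = -35.05893, 2F/√(2b) = -35.05899.)

b = 0.93 N·s/m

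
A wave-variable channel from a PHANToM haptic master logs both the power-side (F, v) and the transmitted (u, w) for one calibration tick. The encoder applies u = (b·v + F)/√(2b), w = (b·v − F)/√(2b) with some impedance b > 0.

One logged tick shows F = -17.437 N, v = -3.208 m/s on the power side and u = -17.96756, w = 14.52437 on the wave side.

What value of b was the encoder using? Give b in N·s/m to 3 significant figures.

u + w = -3.4432;  u + w = √(2b)·v, so √(2b) = -3.4432/(-3.208) = 1.0733.
b = (√(2b))²/2 = 1.1520/2 = 0.5760.
(Check via u − w = 2F/√(2b): u − w = -32.4919, 2F/√(2b) = -32.4919.)

b = 0.576 N·s/m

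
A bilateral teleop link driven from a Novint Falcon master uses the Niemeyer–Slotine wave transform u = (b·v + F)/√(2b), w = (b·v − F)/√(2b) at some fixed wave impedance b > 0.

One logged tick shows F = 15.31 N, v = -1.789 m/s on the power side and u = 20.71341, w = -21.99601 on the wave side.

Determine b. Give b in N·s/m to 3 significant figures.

u + w = -1.28260;  u + w = √(2b)·v, so √(2b) = -1.28260/(-1.789) = 0.71694.
b = (√(2b))²/2 = 0.51400/2 = 0.25700.
(Check via u − w = 2F/√(2b): u − w = 42.70942, 2F/√(2b) = 42.70948.)

b = 0.257 N·s/m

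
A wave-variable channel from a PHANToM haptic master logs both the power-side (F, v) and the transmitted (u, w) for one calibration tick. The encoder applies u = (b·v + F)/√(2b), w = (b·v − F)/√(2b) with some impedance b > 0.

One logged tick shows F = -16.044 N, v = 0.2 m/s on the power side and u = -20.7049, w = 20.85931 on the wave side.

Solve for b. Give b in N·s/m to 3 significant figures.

b = 0.298 N·s/m

u + w = 0.1544;  u + w = √(2b)·v, so √(2b) = 0.1544/0.2 = 0.7721.
b = (√(2b))²/2 = 0.5961/2 = 0.2980.
(Check via u − w = 2F/√(2b): u − w = -41.5642, 2F/√(2b) = -41.5621.)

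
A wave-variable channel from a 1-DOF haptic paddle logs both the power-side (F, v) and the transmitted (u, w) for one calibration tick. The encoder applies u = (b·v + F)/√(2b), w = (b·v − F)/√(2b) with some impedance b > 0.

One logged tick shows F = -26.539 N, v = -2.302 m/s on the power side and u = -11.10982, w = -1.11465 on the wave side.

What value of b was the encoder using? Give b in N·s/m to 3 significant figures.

b = 14.1 N·s/m

u + w = -12.22447;  u + w = √(2b)·v, so √(2b) = -12.22447/(-2.302) = 5.31037.
b = (√(2b))²/2 = 28.20002/2 = 14.10001.
(Check via u − w = 2F/√(2b): u − w = -9.99517, 2F/√(2b) = -9.99516.)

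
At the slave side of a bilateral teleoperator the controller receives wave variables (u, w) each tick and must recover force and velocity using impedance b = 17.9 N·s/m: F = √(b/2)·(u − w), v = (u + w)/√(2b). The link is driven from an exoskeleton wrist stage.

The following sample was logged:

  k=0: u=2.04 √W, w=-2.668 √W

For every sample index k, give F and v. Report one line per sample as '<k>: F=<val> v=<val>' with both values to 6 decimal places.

k=0: u−w=4.708000, u+w=-0.628000; √(b/2)=2.991655, √(2b)=5.983310; F=2.991655×4.708=14.084712, v=-0.628000/5.983310=-0.104959

0: F=14.084712 v=-0.104959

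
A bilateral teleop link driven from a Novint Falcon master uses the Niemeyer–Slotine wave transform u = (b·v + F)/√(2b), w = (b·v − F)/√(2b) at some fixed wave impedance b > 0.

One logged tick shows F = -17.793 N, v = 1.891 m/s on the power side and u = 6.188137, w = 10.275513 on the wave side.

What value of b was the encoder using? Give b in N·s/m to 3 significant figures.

b = 37.9 N·s/m

u + w = 16.463650;  u + w = √(2b)·v, so √(2b) = 16.463650/1.891 = 8.706319.
b = (√(2b))²/2 = 75.799998/2 = 37.899999.
(Check via u − w = 2F/√(2b): u − w = -4.087376, 2F/√(2b) = -4.087376.)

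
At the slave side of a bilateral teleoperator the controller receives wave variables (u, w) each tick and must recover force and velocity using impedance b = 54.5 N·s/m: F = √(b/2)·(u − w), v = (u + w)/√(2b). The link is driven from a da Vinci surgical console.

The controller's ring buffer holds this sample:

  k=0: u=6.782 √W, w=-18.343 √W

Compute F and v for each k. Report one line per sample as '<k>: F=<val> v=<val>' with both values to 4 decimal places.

k=0: u−w=25.1250, u+w=-11.5610; √(b/2)=5.2202, √(2b)=10.4403; F=5.2202×25.125=131.1564, v=-11.5610/10.4403=-1.1073

0: F=131.1564 v=-1.1073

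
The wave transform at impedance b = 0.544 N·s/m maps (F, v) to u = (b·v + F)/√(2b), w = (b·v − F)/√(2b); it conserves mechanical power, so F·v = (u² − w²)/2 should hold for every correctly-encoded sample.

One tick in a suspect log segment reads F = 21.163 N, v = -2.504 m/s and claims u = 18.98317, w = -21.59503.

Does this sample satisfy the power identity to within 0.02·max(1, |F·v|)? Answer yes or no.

F·v = 21.163×(-2.504) = -52.9922 W.
(u² − w²)/2 = (360.3607 − 466.3453)/2 = -52.9923 W.
|Δ| = 0.0001;  2% of max(1, |F·v|) = 1.0598.

yes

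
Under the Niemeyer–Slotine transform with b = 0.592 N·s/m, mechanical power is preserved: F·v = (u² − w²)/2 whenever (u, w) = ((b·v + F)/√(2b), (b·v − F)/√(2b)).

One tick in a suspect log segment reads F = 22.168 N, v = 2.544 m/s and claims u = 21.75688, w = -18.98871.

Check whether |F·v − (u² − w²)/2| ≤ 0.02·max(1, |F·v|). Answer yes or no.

F·v = 22.168×2.544 = 56.3954 W.
(u² − w²)/2 = (473.3618 − 360.5711)/2 = 56.3954 W.
|Δ| = 0.0000;  2% of max(1, |F·v|) = 1.1279.

yes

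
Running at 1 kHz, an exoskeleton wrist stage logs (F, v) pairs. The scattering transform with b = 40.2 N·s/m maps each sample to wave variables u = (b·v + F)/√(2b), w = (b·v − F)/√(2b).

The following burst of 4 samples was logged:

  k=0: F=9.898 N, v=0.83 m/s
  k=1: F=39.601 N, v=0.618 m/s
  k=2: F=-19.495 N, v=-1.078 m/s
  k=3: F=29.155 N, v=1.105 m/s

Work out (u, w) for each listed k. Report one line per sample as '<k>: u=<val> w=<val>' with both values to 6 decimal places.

0: u=4.825015 w=2.617267
1: u=7.187180 w=-1.645818
2: u=-7.007179 w=-2.658821
3: u=8.205559 w=1.702540

k=0: b·v=40.2×0.83=33.366000; √(2b)=8.966605; u=(33.366000+9.898)/8.966605=4.825015, w=(33.366000−9.898)/8.966605=2.617267
k=1: b·v=40.2×0.618=24.843600; √(2b)=8.966605; u=(24.843600+39.601)/8.966605=7.187180, w=(24.843600−39.601)/8.966605=-1.645818
k=2: b·v=40.2×(-1.078)=-43.335600; √(2b)=8.966605; u=(-43.335600+(-19.495))/8.966605=-7.007179, w=(-43.335600−(-19.495))/8.966605=-2.658821
k=3: b·v=40.2×1.105=44.421000; √(2b)=8.966605; u=(44.421000+29.155)/8.966605=8.205559, w=(44.421000−29.155)/8.966605=1.702540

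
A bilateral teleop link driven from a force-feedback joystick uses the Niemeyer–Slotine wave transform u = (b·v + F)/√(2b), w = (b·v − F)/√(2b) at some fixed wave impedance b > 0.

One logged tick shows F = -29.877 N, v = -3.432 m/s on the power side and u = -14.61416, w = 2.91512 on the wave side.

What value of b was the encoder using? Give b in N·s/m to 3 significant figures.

u + w = -11.69904;  u + w = √(2b)·v, so √(2b) = -11.69904/(-3.432) = 3.40881.
b = (√(2b))²/2 = 11.61999/2 = 5.81000.
(Check via u − w = 2F/√(2b): u − w = -17.52928, 2F/√(2b) = -17.52928.)

b = 5.81 N·s/m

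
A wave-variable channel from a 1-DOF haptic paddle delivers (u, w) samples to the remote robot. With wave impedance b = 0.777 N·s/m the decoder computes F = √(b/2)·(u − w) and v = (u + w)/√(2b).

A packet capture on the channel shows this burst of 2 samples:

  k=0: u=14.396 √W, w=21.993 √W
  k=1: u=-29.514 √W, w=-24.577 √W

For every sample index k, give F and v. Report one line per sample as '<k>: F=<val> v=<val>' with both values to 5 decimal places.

k=0: u−w=-7.59700, u+w=36.38900; √(b/2)=0.62330, √(2b)=1.24660; F=0.62330×(-7.597)=-4.73519, v=36.38900/1.24660=29.19071
k=1: u−w=-4.93700, u+w=-54.09100; √(b/2)=0.62330, √(2b)=1.24660; F=0.62330×(-4.937)=-3.07722, v=-54.09100/1.24660=-43.39098

0: F=-4.73519 v=29.19071
1: F=-3.07722 v=-43.39098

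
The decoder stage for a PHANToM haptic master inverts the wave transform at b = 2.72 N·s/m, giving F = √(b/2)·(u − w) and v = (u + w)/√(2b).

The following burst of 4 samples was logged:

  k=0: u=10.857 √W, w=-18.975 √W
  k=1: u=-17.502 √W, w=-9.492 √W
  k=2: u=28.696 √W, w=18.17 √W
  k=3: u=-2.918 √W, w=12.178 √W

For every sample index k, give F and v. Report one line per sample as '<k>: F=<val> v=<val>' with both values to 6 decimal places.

0: F=34.789791 v=-3.480564
1: F=-9.341185 v=-11.573582
2: F=12.275320 v=20.093632
3: F=-17.604810 v=3.970192

k=0: u−w=29.832000, u+w=-8.118000; √(b/2)=1.166190, √(2b)=2.332381; F=1.166190×29.832=34.789791, v=-8.118000/2.332381=-3.480564
k=1: u−w=-8.010000, u+w=-26.994000; √(b/2)=1.166190, √(2b)=2.332381; F=1.166190×(-8.01)=-9.341185, v=-26.994000/2.332381=-11.573582
k=2: u−w=10.526000, u+w=46.866000; √(b/2)=1.166190, √(2b)=2.332381; F=1.166190×10.526=12.275320, v=46.866000/2.332381=20.093632
k=3: u−w=-15.096000, u+w=9.260000; √(b/2)=1.166190, √(2b)=2.332381; F=1.166190×(-15.096)=-17.604810, v=9.260000/2.332381=3.970192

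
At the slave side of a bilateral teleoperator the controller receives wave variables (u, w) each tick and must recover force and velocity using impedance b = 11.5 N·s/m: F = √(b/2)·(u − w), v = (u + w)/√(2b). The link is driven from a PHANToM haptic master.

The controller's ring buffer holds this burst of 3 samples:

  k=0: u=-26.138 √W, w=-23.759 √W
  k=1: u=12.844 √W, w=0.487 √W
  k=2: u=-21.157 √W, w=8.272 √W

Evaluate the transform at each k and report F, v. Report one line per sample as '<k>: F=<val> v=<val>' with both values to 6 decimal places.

k=0: u−w=-2.379000, u+w=-49.897000; √(b/2)=2.397916, √(2b)=4.795832; F=2.397916×(-2.379)=-5.704642, v=-49.897000/4.795832=-10.404244
k=1: u−w=12.357000, u+w=13.331000; √(b/2)=2.397916, √(2b)=4.795832; F=2.397916×12.357=29.631045, v=13.331000/4.795832=2.779706
k=2: u−w=-29.429000, u+w=-12.885000; √(b/2)=2.397916, √(2b)=4.795832; F=2.397916×(-29.429)=-70.568263, v=-12.885000/4.795832=-2.686708

0: F=-5.704642 v=-10.404244
1: F=29.631045 v=2.779706
2: F=-70.568263 v=-2.686708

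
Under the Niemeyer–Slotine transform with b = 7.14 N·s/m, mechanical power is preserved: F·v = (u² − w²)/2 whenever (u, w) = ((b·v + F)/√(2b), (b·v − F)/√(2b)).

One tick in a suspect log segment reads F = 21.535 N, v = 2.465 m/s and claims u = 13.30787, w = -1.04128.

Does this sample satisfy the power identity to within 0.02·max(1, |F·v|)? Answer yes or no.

no

F·v = 21.535×2.465 = 53.0838 W.
(u² − w²)/2 = (177.0994 − 1.0843)/2 = 88.0076 W.
|Δ| = 34.9238;  2% of max(1, |F·v|) = 1.0617.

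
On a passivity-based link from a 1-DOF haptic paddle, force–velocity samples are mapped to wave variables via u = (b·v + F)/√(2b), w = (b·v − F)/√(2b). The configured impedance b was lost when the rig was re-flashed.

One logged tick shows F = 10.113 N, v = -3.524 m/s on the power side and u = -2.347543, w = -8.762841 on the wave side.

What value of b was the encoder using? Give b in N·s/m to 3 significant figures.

b = 4.97 N·s/m

u + w = -11.110384;  u + w = √(2b)·v, so √(2b) = -11.110384/(-3.524) = 3.152776.
b = (√(2b))²/2 = 9.939999/2 = 4.969999.
(Check via u − w = 2F/√(2b): u − w = 6.415298, 2F/√(2b) = 6.415298.)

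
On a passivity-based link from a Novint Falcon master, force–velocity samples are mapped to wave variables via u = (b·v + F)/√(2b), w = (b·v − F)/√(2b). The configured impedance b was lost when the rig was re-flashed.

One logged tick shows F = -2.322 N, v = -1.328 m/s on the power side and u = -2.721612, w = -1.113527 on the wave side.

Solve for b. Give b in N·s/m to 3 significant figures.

u + w = -3.835139;  u + w = √(2b)·v, so √(2b) = -3.835139/(-1.328) = 2.887906.
b = (√(2b))²/2 = 8.340000/2 = 4.170000.
(Check via u − w = 2F/√(2b): u − w = -1.608085, 2F/√(2b) = -1.608086.)

b = 4.17 N·s/m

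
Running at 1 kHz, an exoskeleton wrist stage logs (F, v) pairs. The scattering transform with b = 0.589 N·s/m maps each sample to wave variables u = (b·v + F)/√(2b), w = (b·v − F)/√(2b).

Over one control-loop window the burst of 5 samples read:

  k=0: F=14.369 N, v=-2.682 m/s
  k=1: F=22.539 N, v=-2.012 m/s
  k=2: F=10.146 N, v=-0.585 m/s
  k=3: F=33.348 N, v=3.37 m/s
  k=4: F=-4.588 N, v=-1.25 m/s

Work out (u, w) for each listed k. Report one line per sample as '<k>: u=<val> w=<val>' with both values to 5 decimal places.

0: u=11.78350 w=-14.69442
1: u=19.67457 w=-21.85831
2: u=9.03061 w=-9.66554
3: u=32.55420 w=-28.89655
4: u=-4.90553 w=3.54883

k=0: b·v=0.589×(-2.682)=-1.57970; √(2b)=1.08536; u=(-1.57970+14.369)/1.08536=11.78350, w=(-1.57970−14.369)/1.08536=-14.69442
k=1: b·v=0.589×(-2.012)=-1.18507; √(2b)=1.08536; u=(-1.18507+22.539)/1.08536=19.67457, w=(-1.18507−22.539)/1.08536=-21.85831
k=2: b·v=0.589×(-0.585)=-0.34456; √(2b)=1.08536; u=(-0.34456+10.146)/1.08536=9.03061, w=(-0.34456−10.146)/1.08536=-9.66554
k=3: b·v=0.589×3.37=1.98493; √(2b)=1.08536; u=(1.98493+33.348)/1.08536=32.55420, w=(1.98493−33.348)/1.08536=-28.89655
k=4: b·v=0.589×(-1.25)=-0.73625; √(2b)=1.08536; u=(-0.73625+(-4.588))/1.08536=-4.90553, w=(-0.73625−(-4.588))/1.08536=3.54883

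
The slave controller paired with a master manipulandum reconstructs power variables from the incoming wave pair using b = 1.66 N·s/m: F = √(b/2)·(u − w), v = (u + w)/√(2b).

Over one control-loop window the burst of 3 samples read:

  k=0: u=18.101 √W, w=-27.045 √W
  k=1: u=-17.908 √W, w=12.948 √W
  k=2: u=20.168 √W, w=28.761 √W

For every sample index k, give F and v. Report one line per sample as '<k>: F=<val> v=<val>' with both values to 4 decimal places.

0: F=41.1300 v=-4.9087
1: F=-28.1112 v=-2.7222
2: F=-7.8286 v=26.8533

k=0: u−w=45.1460, u+w=-8.9440; √(b/2)=0.9110, √(2b)=1.8221; F=0.9110×45.146=41.1300, v=-8.9440/1.8221=-4.9087
k=1: u−w=-30.8560, u+w=-4.9600; √(b/2)=0.9110, √(2b)=1.8221; F=0.9110×(-30.856)=-28.1112, v=-4.9600/1.8221=-2.7222
k=2: u−w=-8.5930, u+w=48.9290; √(b/2)=0.9110, √(2b)=1.8221; F=0.9110×(-8.593)=-7.8286, v=48.9290/1.8221=26.8533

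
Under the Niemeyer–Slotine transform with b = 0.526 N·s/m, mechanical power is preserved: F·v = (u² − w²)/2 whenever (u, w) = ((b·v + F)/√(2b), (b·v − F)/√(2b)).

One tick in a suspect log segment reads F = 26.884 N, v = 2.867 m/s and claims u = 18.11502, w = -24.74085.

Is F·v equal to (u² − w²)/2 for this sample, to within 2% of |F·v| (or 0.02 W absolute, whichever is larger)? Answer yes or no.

no

F·v = 26.884×2.867 = 77.0764 W.
(u² − w²)/2 = (328.1539 − 612.1097)/2 = -141.9779 W.
|Δ| = 219.0543;  2% of max(1, |F·v|) = 1.5415.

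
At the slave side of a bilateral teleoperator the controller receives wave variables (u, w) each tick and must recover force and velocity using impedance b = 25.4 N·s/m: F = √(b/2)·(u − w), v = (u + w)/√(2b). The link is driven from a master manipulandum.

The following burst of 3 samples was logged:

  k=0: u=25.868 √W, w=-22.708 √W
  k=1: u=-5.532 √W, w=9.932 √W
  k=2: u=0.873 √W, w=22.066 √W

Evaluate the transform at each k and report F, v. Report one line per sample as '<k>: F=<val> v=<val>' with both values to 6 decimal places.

k=0: u−w=48.576000, u+w=3.160000; √(b/2)=3.563706, √(2b)=7.127412; F=3.563706×48.576=173.110580, v=3.160000/7.127412=0.443359
k=1: u−w=-15.464000, u+w=4.400000; √(b/2)=3.563706, √(2b)=7.127412; F=3.563706×(-15.464)=-55.109149, v=4.400000/7.127412=0.617335
k=2: u−w=-21.193000, u+w=22.939000; √(b/2)=3.563706, √(2b)=7.127412; F=3.563706×(-21.193)=-75.525620, v=22.939000/7.127412=3.218419

0: F=173.110580 v=0.443359
1: F=-55.109149 v=0.617335
2: F=-75.525620 v=3.218419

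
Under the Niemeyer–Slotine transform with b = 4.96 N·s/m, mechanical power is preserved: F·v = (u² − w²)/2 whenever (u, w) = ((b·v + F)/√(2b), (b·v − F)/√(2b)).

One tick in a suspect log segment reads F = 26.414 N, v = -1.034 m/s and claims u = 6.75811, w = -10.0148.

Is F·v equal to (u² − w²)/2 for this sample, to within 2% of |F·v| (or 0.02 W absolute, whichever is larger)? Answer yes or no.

yes

F·v = 26.414×(-1.034) = -27.31208 W.
(u² − w²)/2 = (45.67205 − 100.29622)/2 = -27.31208 W.
|Δ| = 0.00001;  2% of max(1, |F·v|) = 0.54624.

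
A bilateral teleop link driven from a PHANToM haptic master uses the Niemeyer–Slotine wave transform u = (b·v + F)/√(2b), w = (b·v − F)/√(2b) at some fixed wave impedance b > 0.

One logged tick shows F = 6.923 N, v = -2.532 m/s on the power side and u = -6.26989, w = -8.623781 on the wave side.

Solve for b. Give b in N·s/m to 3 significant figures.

u + w = -14.893671;  u + w = √(2b)·v, so √(2b) = -14.893671/(-2.532) = 5.882177.
b = (√(2b))²/2 = 34.600001/2 = 17.300000.
(Check via u − w = 2F/√(2b): u − w = 2.353891, 2F/√(2b) = 2.353891.)

b = 17.3 N·s/m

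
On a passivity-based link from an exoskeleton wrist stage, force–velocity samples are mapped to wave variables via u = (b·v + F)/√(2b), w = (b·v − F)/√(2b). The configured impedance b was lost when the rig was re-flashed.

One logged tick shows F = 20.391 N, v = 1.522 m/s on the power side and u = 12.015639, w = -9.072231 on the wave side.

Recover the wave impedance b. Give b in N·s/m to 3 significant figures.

u + w = 2.943408;  u + w = √(2b)·v, so √(2b) = 2.943408/1.522 = 1.933908.
b = (√(2b))²/2 = 3.740000/2 = 1.870000.
(Check via u − w = 2F/√(2b): u − w = 21.087870, 2F/√(2b) = 21.087870.)

b = 1.87 N·s/m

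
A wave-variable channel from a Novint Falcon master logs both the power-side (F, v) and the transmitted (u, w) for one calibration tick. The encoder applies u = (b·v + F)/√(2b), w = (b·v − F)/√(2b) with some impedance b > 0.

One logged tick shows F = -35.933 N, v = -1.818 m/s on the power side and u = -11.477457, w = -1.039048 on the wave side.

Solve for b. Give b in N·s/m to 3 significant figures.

u + w = -12.516505;  u + w = √(2b)·v, so √(2b) = -12.516505/(-1.818) = 6.884766.
b = (√(2b))²/2 = 47.400006/2 = 23.700003.
(Check via u − w = 2F/√(2b): u − w = -10.438409, 2F/√(2b) = -10.438408.)

b = 23.7 N·s/m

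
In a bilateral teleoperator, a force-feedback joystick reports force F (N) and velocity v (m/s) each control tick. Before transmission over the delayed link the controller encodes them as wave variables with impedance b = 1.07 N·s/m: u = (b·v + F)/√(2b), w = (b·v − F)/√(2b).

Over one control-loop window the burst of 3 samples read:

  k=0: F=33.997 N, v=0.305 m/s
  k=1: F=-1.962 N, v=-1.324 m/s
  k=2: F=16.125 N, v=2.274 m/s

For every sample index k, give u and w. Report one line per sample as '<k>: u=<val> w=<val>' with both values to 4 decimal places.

k=0: b·v=1.07×0.305=0.3264; √(2b)=1.4629; u=(0.3264+33.997)/1.4629=23.4630, w=(0.3264−33.997)/1.4629=-23.0168
k=1: b·v=1.07×(-1.324)=-1.4167; √(2b)=1.4629; u=(-1.4167+(-1.962))/1.4629=-2.3096, w=(-1.4167−(-1.962))/1.4629=0.3728
k=2: b·v=1.07×2.274=2.4332; √(2b)=1.4629; u=(2.4332+16.125)/1.4629=12.6861, w=(2.4332−16.125)/1.4629=-9.3595

0: u=23.4630 w=-23.0168
1: u=-2.3096 w=0.3728
2: u=12.6861 w=-9.3595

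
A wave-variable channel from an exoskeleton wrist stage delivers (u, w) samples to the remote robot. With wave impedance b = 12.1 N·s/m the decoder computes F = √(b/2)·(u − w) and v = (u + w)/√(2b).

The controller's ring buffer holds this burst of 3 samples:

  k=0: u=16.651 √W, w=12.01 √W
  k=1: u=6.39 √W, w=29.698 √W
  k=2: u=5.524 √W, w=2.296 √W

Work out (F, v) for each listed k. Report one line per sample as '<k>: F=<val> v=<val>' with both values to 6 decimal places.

k=0: u−w=4.641000, u+w=28.661000; √(b/2)=2.459675, √(2b)=4.919350; F=2.459675×4.641=11.415351, v=28.661000/4.919350=5.826177
k=1: u−w=-23.308000, u+w=36.088000; √(b/2)=2.459675, √(2b)=4.919350; F=2.459675×(-23.308)=-57.330100, v=36.088000/4.919350=7.335929
k=2: u−w=3.228000, u+w=7.820000; √(b/2)=2.459675, √(2b)=4.919350; F=2.459675×3.228=7.939830, v=7.820000/4.919350=1.589641

0: F=11.415351 v=5.826177
1: F=-57.330100 v=7.335929
2: F=7.939830 v=1.589641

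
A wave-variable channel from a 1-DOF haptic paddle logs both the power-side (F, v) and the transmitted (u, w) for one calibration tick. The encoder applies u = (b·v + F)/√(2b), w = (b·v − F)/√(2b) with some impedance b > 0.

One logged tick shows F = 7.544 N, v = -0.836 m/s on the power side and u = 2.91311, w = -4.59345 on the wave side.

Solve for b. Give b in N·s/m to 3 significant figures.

u + w = -1.6803;  u + w = √(2b)·v, so √(2b) = -1.6803/(-0.836) = 2.0100.
b = (√(2b))²/2 = 4.0400/2 = 2.0200.
(Check via u − w = 2F/√(2b): u − w = 7.5066, 2F/√(2b) = 7.5066.)

b = 2.02 N·s/m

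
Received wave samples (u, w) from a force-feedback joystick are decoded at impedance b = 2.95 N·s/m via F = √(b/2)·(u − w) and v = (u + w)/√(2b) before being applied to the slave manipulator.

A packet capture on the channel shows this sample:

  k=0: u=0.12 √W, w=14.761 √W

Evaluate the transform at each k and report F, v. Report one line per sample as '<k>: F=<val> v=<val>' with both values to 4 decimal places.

0: F=-17.7814 v=6.1264

k=0: u−w=-14.6410, u+w=14.8810; √(b/2)=1.2145, √(2b)=2.4290; F=1.2145×(-14.641)=-17.7814, v=14.8810/2.4290=6.1264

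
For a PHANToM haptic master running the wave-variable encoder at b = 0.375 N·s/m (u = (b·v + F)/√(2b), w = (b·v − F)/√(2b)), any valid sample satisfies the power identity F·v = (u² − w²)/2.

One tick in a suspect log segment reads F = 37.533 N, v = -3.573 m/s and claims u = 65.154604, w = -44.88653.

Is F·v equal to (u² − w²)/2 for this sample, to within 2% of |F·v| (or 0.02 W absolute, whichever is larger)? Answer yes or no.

F·v = 37.533×(-3.573) = -134.105409 W.
(u² − w²)/2 = (4245.122422 − 2014.800575)/2 = 1115.160923 W.
|Δ| = 1249.266332;  2% of max(1, |F·v|) = 2.682108.

no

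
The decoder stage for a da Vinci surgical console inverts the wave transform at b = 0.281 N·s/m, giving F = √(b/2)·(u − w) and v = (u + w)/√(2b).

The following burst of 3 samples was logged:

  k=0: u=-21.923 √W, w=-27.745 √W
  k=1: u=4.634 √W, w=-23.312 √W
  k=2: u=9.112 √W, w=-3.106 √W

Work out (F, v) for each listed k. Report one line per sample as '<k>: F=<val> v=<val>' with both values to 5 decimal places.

0: F=2.18228 v=-66.25345
1: F=10.47509 v=-24.91508
2: F=4.57971 v=8.01156

k=0: u−w=5.82200, u+w=-49.66800; √(b/2)=0.37483, √(2b)=0.74967; F=0.37483×5.822=2.18228, v=-49.66800/0.74967=-66.25345
k=1: u−w=27.94600, u+w=-18.67800; √(b/2)=0.37483, √(2b)=0.74967; F=0.37483×27.946=10.47509, v=-18.67800/0.74967=-24.91508
k=2: u−w=12.21800, u+w=6.00600; √(b/2)=0.37483, √(2b)=0.74967; F=0.37483×12.218=4.57971, v=6.00600/0.74967=8.01156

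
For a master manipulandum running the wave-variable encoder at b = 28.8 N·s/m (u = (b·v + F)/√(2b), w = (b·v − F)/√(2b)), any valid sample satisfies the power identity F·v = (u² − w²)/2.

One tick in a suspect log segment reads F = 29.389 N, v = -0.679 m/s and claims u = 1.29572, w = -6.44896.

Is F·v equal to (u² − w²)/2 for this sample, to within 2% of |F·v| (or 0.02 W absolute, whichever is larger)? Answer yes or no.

F·v = 29.389×(-0.679) = -19.9551 W.
(u² − w²)/2 = (1.6789 − 41.5891)/2 = -19.9551 W.
|Δ| = 0.0000;  2% of max(1, |F·v|) = 0.3991.

yes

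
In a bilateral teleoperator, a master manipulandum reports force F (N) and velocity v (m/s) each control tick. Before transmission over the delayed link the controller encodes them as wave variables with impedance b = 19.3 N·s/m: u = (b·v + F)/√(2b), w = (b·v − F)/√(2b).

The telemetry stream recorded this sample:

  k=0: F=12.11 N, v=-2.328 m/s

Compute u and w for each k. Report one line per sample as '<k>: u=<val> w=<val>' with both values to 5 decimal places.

0: u=-5.28263 w=-9.18098

k=0: b·v=19.3×(-2.328)=-44.93040; √(2b)=6.21289; u=(-44.93040+12.11)/6.21289=-5.28263, w=(-44.93040−12.11)/6.21289=-9.18098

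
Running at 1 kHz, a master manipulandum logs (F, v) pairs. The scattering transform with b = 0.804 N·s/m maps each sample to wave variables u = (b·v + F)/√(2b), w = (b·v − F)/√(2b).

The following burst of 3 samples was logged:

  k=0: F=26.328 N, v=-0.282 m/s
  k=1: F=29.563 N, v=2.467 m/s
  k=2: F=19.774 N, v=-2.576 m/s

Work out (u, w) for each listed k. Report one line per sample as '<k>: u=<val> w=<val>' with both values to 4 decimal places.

0: u=20.5835 w=-20.9411
1: u=24.8776 w=-21.7492
2: u=13.9605 w=-17.2271

k=0: b·v=0.804×(-0.282)=-0.2267; √(2b)=1.2681; u=(-0.2267+26.328)/1.2681=20.5835, w=(-0.2267−26.328)/1.2681=-20.9411
k=1: b·v=0.804×2.467=1.9835; √(2b)=1.2681; u=(1.9835+29.563)/1.2681=24.8776, w=(1.9835−29.563)/1.2681=-21.7492
k=2: b·v=0.804×(-2.576)=-2.0711; √(2b)=1.2681; u=(-2.0711+19.774)/1.2681=13.9605, w=(-2.0711−19.774)/1.2681=-17.2271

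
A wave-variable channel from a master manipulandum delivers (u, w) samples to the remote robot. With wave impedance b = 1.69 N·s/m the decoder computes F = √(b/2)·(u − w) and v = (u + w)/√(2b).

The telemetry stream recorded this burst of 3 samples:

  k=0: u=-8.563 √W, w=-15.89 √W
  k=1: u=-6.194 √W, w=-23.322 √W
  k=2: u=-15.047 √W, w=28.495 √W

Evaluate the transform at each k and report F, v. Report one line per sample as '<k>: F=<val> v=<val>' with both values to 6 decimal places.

0: F=6.735263 v=-13.300679
1: F=15.744722 v=-16.054588
2: F=-40.025497 v=7.314748

k=0: u−w=7.327000, u+w=-24.453000; √(b/2)=0.919239, √(2b)=1.838478; F=0.919239×7.327=6.735263, v=-24.453000/1.838478=-13.300679
k=1: u−w=17.128000, u+w=-29.516000; √(b/2)=0.919239, √(2b)=1.838478; F=0.919239×17.128=15.744722, v=-29.516000/1.838478=-16.054588
k=2: u−w=-43.542000, u+w=13.448000; √(b/2)=0.919239, √(2b)=1.838478; F=0.919239×(-43.542)=-40.025497, v=13.448000/1.838478=7.314748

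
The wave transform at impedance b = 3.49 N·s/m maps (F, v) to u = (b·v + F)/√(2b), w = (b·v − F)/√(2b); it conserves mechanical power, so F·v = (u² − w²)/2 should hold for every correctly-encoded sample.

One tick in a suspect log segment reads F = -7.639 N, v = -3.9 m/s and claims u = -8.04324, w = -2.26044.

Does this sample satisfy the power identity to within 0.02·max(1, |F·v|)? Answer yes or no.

F·v = (-7.639)×(-3.9) = 29.79210 W.
(u² − w²)/2 = (64.69371 − 5.10959)/2 = 29.79206 W.
|Δ| = 0.00004;  2% of max(1, |F·v|) = 0.59584.

yes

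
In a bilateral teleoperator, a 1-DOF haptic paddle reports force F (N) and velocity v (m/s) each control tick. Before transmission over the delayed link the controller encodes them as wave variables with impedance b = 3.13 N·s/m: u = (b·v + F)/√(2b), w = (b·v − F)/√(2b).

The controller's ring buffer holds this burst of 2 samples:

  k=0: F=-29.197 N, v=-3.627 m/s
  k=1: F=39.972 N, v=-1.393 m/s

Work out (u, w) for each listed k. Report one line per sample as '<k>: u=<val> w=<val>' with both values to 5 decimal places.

k=0: b·v=3.13×(-3.627)=-11.35251; √(2b)=2.50200; u=(-11.35251+(-29.197))/2.50200=-16.20684, w=(-11.35251−(-29.197))/2.50200=7.13209
k=1: b·v=3.13×(-1.393)=-4.36009; √(2b)=2.50200; u=(-4.36009+39.972)/2.50200=14.23338, w=(-4.36009−39.972)/2.50200=-17.71867

0: u=-16.20684 w=7.13209
1: u=14.23338 w=-17.71867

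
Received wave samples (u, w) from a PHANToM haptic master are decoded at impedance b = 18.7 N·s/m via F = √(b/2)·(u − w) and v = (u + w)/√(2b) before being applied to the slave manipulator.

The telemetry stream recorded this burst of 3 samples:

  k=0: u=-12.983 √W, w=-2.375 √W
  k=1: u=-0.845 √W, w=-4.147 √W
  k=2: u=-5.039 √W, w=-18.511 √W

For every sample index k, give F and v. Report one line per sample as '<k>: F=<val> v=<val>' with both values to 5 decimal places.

0: F=-32.43690 v=-2.51130
1: F=10.09678 v=-0.81628
2: F=41.19437 v=-3.85084

k=0: u−w=-10.60800, u+w=-15.35800; √(b/2)=3.05778, √(2b)=6.11555; F=3.05778×(-10.608)=-32.43690, v=-15.35800/6.11555=-2.51130
k=1: u−w=3.30200, u+w=-4.99200; √(b/2)=3.05778, √(2b)=6.11555; F=3.05778×3.302=10.09678, v=-4.99200/6.11555=-0.81628
k=2: u−w=13.47200, u+w=-23.55000; √(b/2)=3.05778, √(2b)=6.11555; F=3.05778×13.472=41.19437, v=-23.55000/6.11555=-3.85084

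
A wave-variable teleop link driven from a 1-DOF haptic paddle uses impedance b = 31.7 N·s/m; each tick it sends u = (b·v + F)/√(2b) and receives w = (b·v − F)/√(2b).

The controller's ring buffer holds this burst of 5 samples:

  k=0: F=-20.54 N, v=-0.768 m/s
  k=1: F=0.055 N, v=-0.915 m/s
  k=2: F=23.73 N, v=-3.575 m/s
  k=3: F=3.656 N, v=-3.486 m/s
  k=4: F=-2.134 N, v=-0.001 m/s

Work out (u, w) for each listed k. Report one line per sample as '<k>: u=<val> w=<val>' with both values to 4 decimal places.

k=0: b·v=31.7×(-0.768)=-24.3456; √(2b)=7.9624; u=(-24.3456+(-20.54))/7.9624=-5.6372, w=(-24.3456−(-20.54))/7.9624=-0.4779
k=1: b·v=31.7×(-0.915)=-29.0055; √(2b)=7.9624; u=(-29.0055+0.055)/7.9624=-3.6359, w=(-29.0055−0.055)/7.9624=-3.6497
k=2: b·v=31.7×(-3.575)=-113.3275; √(2b)=7.9624; u=(-113.3275+23.73)/7.9624=-11.2526, w=(-113.3275−23.73)/7.9624=-17.2131
k=3: b·v=31.7×(-3.486)=-110.5062; √(2b)=7.9624; u=(-110.5062+3.656)/7.9624=-13.4193, w=(-110.5062−3.656)/7.9624=-14.3376
k=4: b·v=31.7×(-0.001)=-0.0317; √(2b)=7.9624; u=(-0.0317+(-2.134))/7.9624=-0.2720, w=(-0.0317−(-2.134))/7.9624=0.2640

0: u=-5.6372 w=-0.4779
1: u=-3.6359 w=-3.6497
2: u=-11.2526 w=-17.2131
3: u=-13.4193 w=-14.3376
4: u=-0.2720 w=0.2640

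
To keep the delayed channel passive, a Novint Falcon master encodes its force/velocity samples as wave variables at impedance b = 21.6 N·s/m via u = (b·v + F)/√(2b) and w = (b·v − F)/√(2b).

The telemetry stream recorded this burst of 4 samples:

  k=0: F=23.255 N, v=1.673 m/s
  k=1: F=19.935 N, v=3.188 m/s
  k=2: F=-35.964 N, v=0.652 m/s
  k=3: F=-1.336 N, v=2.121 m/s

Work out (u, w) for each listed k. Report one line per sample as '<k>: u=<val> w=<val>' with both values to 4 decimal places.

k=0: b·v=21.6×1.673=36.1368; √(2b)=6.5727; u=(36.1368+23.255)/6.5727=9.0362, w=(36.1368−23.255)/6.5727=1.9599
k=1: b·v=21.6×3.188=68.8608; √(2b)=6.5727; u=(68.8608+19.935)/6.5727=13.5099, w=(68.8608−19.935)/6.5727=7.4438
k=2: b·v=21.6×0.652=14.0832; √(2b)=6.5727; u=(14.0832+(-35.964))/6.5727=-3.3291, w=(14.0832−(-35.964))/6.5727=7.6144
k=3: b·v=21.6×2.121=45.8136; √(2b)=6.5727; u=(45.8136+(-1.336))/6.5727=6.7671, w=(45.8136−(-1.336))/6.5727=7.1736

0: u=9.0362 w=1.9599
1: u=13.5099 w=7.4438
2: u=-3.3291 w=7.6144
3: u=6.7671 w=7.1736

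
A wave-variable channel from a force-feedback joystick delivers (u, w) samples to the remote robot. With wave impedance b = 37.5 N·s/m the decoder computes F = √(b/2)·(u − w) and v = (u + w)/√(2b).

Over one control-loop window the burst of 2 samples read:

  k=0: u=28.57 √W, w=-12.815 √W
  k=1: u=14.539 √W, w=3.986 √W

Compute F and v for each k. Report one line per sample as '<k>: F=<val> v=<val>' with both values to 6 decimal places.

k=0: u−w=41.385000, u+w=15.755000; √(b/2)=4.330127, √(2b)=8.660254; F=4.330127×41.385=179.202307, v=15.755000/8.660254=1.819231
k=1: u−w=10.553000, u+w=18.525000; √(b/2)=4.330127, √(2b)=8.660254; F=4.330127×10.553=45.695830, v=18.525000/8.660254=2.139083

0: F=179.202307 v=1.819231
1: F=45.695830 v=2.139083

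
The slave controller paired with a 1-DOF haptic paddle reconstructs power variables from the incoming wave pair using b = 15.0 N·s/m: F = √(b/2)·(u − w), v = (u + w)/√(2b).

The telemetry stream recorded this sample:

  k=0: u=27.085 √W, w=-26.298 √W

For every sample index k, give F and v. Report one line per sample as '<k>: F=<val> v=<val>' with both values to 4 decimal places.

0: F=146.1954 v=0.1437

k=0: u−w=53.3830, u+w=0.7870; √(b/2)=2.7386, √(2b)=5.4772; F=2.7386×53.383=146.1954, v=0.7870/5.4772=0.1437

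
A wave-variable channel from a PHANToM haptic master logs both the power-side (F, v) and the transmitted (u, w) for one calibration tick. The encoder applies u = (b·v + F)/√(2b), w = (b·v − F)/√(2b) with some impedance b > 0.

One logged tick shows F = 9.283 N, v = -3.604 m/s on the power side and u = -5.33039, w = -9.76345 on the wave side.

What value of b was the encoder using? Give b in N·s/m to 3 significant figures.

b = 8.77 N·s/m

u + w = -15.0938;  u + w = √(2b)·v, so √(2b) = -15.0938/(-3.604) = 4.1881.
b = (√(2b))²/2 = 17.5400/2 = 8.7700.
(Check via u − w = 2F/√(2b): u − w = 4.4331, 2F/√(2b) = 4.4331.)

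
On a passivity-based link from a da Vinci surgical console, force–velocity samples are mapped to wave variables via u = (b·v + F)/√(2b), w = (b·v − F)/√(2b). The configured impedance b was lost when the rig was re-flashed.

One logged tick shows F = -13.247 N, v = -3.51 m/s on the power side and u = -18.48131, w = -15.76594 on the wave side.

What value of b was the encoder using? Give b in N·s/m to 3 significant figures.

u + w = -34.24725;  u + w = √(2b)·v, so √(2b) = -34.24725/(-3.51) = 9.75705.
b = (√(2b))²/2 = 95.20005/2 = 47.60002.
(Check via u − w = 2F/√(2b): u − w = -2.71537, 2F/√(2b) = -2.71537.)

b = 47.6 N·s/m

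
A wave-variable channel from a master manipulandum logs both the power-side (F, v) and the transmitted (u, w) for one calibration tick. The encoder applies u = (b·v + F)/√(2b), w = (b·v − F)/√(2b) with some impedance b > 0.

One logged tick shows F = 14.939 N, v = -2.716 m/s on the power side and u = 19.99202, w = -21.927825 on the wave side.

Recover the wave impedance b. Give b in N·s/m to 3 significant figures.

b = 0.254 N·s/m

u + w = -1.935805;  u + w = √(2b)·v, so √(2b) = -1.935805/(-2.716) = 0.712741.
b = (√(2b))²/2 = 0.508000/2 = 0.254000.
(Check via u − w = 2F/√(2b): u − w = 41.919845, 2F/√(2b) = 41.919846.)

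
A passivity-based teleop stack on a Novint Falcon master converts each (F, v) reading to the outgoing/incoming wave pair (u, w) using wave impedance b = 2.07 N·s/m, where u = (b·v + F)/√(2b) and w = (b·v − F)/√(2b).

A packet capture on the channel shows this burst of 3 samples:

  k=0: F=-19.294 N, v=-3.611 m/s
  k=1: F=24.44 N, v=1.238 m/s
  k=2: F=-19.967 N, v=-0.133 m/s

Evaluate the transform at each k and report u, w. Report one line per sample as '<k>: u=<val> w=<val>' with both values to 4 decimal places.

k=0: b·v=2.07×(-3.611)=-7.4748; √(2b)=2.0347; u=(-7.4748+(-19.294))/2.0347=-13.1561, w=(-7.4748−(-19.294))/2.0347=5.8088
k=1: b·v=2.07×1.238=2.5627; √(2b)=2.0347; u=(2.5627+24.44)/2.0347=13.2711, w=(2.5627−24.44)/2.0347=-10.7521
k=2: b·v=2.07×(-0.133)=-0.2753; √(2b)=2.0347; u=(-0.2753+(-19.967))/2.0347=-9.9486, w=(-0.2753−(-19.967))/2.0347=9.6779

0: u=-13.1561 w=5.8088
1: u=13.2711 w=-10.7521
2: u=-9.9486 w=9.6779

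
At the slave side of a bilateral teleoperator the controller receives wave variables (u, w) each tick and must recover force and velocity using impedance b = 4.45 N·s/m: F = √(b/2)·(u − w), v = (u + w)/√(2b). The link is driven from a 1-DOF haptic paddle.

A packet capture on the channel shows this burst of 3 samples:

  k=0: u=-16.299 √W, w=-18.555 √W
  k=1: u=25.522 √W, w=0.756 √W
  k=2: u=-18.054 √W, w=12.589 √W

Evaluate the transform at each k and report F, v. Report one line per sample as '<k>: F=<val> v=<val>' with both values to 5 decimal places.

k=0: u−w=2.25600, u+w=-34.85400; √(b/2)=1.49164, √(2b)=2.98329; F=1.49164×2.256=3.36515, v=-34.85400/2.98329=-11.68309
k=1: u−w=24.76600, u+w=26.27800; √(b/2)=1.49164, √(2b)=2.98329; F=1.49164×24.766=36.94204, v=26.27800/2.98329=8.80841
k=2: u−w=-30.64300, u+w=-5.46500; √(b/2)=1.49164, √(2b)=2.98329; F=1.49164×(-30.643)=-45.70843, v=-5.46500/2.98329=-1.83187

0: F=3.36515 v=-11.68309
1: F=36.94204 v=8.80841
2: F=-45.70843 v=-1.83187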